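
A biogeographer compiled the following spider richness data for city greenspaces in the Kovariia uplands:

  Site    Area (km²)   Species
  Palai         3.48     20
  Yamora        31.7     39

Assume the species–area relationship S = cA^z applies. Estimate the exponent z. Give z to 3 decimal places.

Taking logs: ln S = ln c + z ln A, so z = (ln S₂ − ln S₁)/(ln A₂ − ln A₁).
z = ln(39/20) / ln(31.7/3.48) = ln(1.95) / ln(9.109) = 0.6678 / 2.2093 = 0.3023

0.302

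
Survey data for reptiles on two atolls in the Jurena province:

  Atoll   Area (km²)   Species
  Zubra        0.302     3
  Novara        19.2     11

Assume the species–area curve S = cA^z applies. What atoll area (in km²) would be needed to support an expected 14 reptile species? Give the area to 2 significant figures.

z = ln(11/3) / ln(19.2/0.302) = 1.2993 / 4.1522 = 0.3129
c = 3 / 0.302^0.3129 = 3 / 0.6875 = 4.363
A = (14/4.363)^(1/0.3129) ⇒ ln A = ln(3.208)/0.3129 = 3.7256
A = e^3.7256 ≈ 41.5 km²

41 km²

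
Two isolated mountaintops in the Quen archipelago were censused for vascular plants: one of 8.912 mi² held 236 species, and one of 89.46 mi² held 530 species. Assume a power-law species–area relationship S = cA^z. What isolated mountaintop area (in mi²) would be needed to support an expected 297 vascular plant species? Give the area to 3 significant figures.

17.2 mi²

z = ln(530/236) / ln(89.46/8.912) = 0.8090 / 2.3064 = 0.3508
c = 236 / 8.912^0.3508 = 236 / 2.154 = 109.6
A = (297/109.6)^(1/0.3508) ⇒ ln A = ln(2.711)/0.3508 = 2.8428
A = e^2.8428 ≈ 17.16 mi²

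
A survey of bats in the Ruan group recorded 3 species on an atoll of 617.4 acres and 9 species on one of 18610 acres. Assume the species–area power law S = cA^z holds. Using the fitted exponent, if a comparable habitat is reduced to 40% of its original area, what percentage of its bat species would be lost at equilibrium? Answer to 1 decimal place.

z = ln(9/3) / ln(18610/617.4) = 1.0986 / 3.4059 = 0.3226
S_new/S_old = (A_new/A_old)^z = 0.4^0.3226 = exp(0.3226 × -0.9163) = 0.7441
Fraction lost = 1 − 0.7441 = 0.2559

25.6%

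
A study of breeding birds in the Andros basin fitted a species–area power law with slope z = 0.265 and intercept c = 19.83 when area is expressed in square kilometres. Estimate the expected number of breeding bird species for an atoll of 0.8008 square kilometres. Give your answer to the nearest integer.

S = 19.83 × 0.8008^0.265
ln S = ln 19.83 + 0.265 × ln 0.8008 = 2.9872 + 0.265 × -0.2221 = 2.9283
S = e^2.9283 ≈ 18.7

19 species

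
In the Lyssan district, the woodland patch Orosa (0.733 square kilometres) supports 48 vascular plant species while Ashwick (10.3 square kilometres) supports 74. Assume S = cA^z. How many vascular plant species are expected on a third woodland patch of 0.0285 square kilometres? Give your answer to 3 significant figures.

28.2

z = ln(74/48) / ln(10.3/0.733) = 0.4329 / 2.6428 = 0.1638
c = 48 / 0.733^0.1638 = 48 / 0.9504 = 50.51
S₃ = 50.51 × 0.0285^0.1638 = 50.51 × 0.5584 ≈ 28.2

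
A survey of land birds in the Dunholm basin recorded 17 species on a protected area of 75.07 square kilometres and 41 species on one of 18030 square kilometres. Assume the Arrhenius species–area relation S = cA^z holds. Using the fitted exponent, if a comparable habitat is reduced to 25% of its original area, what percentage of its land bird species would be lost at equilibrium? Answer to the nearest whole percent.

z = ln(41/17) / ln(18030/75.07) = 0.8804 / 5.4814 = 0.1606
S_new/S_old = (A_new/A_old)^z = 0.25^0.1606 = exp(0.1606 × -1.3863) = 0.8004
Fraction lost = 1 − 0.8004 = 0.1996

20%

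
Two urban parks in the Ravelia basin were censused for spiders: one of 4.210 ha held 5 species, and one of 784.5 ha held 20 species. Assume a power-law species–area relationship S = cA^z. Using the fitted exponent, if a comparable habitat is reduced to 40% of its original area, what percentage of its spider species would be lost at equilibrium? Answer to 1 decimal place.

21.6%

z = ln(20/5) / ln(784.5/4.21) = 1.3863 / 5.2276 = 0.2652
S_new/S_old = (A_new/A_old)^z = 0.4^0.2652 = exp(0.2652 × -0.9163) = 0.7843
Fraction lost = 1 − 0.7843 = 0.2157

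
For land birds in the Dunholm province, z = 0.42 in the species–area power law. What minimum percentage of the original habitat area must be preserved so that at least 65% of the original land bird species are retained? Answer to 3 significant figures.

Need (A_new/A_old)^0.42 = 0.65, so A_new/A_old = 0.65^(1/0.42) = 0.65^2.381
ln(A_new/A_old) = ln 0.65 / 0.42 = -0.4308 / 0.42 = -1.0257
A_new/A_old = e^-1.0257 ≈ 0.3586

35.9%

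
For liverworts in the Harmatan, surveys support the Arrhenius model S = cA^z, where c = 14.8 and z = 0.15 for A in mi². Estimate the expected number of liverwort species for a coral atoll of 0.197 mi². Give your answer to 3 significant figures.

S = 14.8 × 0.197^0.15 = 14.8 × 0.7837 ≈ 11.6

11.6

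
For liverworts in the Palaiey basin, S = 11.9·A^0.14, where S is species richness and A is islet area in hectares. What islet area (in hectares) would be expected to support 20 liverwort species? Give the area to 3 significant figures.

20 = 11.9 × A^0.14  ⇒  A^0.14 = 20/11.9 = 1.681
ln A = ln(1.681) / 0.14 = 0.5192 / 0.14 = 3.7085
A = e^3.7085 ≈ 40.79 hectares

40.8 hectares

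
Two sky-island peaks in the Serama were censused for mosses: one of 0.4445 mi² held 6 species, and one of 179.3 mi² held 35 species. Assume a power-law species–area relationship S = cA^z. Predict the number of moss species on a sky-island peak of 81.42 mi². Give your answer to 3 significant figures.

z = ln(35/6) / ln(179.3/0.4445) = 1.7636 / 5.9999 = 0.2939
c = 6 / 0.4445^0.2939 = 6 / 0.7879 = 7.615
S₃ = 7.615 × 81.42^0.2939 = 7.615 × 3.644 ≈ 27.75

27.8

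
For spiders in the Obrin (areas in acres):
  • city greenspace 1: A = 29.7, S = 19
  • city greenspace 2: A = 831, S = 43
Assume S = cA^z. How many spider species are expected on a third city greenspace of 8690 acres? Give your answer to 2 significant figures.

76

z = ln(43/19) / ln(831/29.7) = 0.8168 / 3.3315 = 0.2452
c = 19 / 29.7^0.2452 = 19 / 2.297 = 8.273
S₃ = 8.273 × 8690^0.2452 = 8.273 × 9.241 ≈ 76.45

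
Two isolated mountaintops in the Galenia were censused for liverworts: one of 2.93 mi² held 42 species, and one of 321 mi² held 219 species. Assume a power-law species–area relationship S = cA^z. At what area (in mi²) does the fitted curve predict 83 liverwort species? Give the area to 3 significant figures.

20.3 mi²

z = ln(219/42) / ln(321/2.93) = 1.6514 / 4.6964 = 0.3516
c = 42 / 2.93^0.3516 = 42 / 1.459 = 28.78
A = (83/28.78)^(1/0.3516) ⇒ ln A = ln(2.884)/0.3516 = 3.0122
A = e^3.0122 ≈ 20.33 mi²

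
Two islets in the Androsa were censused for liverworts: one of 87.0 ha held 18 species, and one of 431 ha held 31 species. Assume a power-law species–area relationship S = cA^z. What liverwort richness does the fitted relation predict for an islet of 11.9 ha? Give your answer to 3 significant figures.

z = ln(31/18) / ln(431/87) = 0.5436 / 1.6002 = 0.3397
c = 18 / 87^0.3397 = 18 / 4.559 = 3.948
S₃ = 3.948 × 11.9^0.3397 = 3.948 × 2.319 ≈ 9.157

9.16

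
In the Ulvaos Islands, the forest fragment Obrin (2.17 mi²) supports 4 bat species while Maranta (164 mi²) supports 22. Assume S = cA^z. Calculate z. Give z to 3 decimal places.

0.394

Taking logs: ln S = ln c + z ln A, so z = (ln S₂ − ln S₁)/(ln A₂ − ln A₁).
z = ln(22/4) / ln(164/2.17) = ln(5.5) / ln(75.58) = 1.7047 / 4.3251 = 0.3941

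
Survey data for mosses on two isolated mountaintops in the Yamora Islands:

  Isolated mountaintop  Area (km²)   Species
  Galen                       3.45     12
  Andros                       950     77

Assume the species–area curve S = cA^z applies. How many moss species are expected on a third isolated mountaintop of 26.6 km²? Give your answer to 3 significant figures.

z = ln(77/12) / ln(950/3.45) = 1.8589 / 5.6181 = 0.3309
c = 12 / 3.45^0.3309 = 12 / 1.506 = 7.966
S₃ = 7.966 × 26.6^0.3309 = 7.966 × 2.961 ≈ 23.59

23.6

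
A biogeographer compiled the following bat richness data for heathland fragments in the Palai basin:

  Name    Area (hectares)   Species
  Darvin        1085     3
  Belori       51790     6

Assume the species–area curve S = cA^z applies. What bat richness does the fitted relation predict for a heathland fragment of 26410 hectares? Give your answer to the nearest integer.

5

z = ln(6/3) / ln(51790/1085) = 0.6931 / 3.8656 = 0.1793
c = 3 / 1085^0.1793 = 3 / 3.502 = 0.8567
S₃ = 0.8567 × 26410^0.1793 = 0.8567 × 6.207 ≈ 5.317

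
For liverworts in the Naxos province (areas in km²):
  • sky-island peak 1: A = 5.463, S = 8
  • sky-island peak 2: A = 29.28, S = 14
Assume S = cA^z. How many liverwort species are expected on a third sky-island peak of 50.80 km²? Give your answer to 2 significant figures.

17

z = ln(14/8) / ln(29.28/5.463) = 0.5596 / 1.6789 = 0.3333
c = 8 / 5.463^0.3333 = 8 / 1.761 = 4.542
S₃ = 4.542 × 50.8^0.3333 = 4.542 × 3.703 ≈ 16.82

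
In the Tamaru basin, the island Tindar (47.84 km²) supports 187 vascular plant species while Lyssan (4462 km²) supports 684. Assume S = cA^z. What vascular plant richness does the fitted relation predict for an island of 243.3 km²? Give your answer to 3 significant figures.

z = ln(684/187) / ln(4462/47.84) = 1.2968 / 4.5355 = 0.2859
c = 187 / 47.84^0.2859 = 187 / 3.022 = 61.88
S₃ = 61.88 × 243.3^0.2859 = 61.88 × 4.811 ≈ 297.7

298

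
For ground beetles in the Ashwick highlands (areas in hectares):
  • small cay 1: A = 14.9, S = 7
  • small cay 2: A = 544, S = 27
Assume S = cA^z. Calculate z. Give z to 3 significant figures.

Taking logs: ln S = ln c + z ln A, so z = (ln S₂ − ln S₁)/(ln A₂ − ln A₁).
z = ln(27/7) / ln(544/14.9) = ln(3.857) / ln(36.51) = 1.3499 / 3.5976 = 0.3752

0.375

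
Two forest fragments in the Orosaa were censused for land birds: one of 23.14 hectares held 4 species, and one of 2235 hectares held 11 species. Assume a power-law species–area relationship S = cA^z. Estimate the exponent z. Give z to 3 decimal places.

0.221

Taking logs: ln S = ln c + z ln A, so z = (ln S₂ − ln S₁)/(ln A₂ − ln A₁).
z = ln(11/4) / ln(2235/23.14) = ln(2.75) / ln(96.59) = 1.0116 / 4.5704 = 0.2213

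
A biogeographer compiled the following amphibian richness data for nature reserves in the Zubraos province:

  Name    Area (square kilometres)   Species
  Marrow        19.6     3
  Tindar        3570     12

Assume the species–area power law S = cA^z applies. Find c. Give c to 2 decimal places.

z = ln(S₂/S₁) / ln(A₂/A₁) = ln(12/3) / ln(3570/19.6) = 1.3863 / 5.2048 = 0.2663
c = S₁ / A₁^z = 3 / 19.6^0.2663 = 3 / 2.209 = 1.358

1.36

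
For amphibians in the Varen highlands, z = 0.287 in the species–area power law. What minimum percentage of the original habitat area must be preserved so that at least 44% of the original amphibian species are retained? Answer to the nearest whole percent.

6%

Need (A_new/A_old)^0.287 = 0.44, so A_new/A_old = 0.44^(1/0.287) = 0.44^3.484
ln(A_new/A_old) = ln 0.44 / 0.287 = -0.8210 / 0.287 = -2.8606
A_new/A_old = e^-2.8606 ≈ 0.05724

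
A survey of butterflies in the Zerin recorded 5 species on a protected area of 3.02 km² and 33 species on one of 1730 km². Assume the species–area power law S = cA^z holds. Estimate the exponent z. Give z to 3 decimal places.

0.297

Taking logs: ln S = ln c + z ln A, so z = (ln S₂ − ln S₁)/(ln A₂ − ln A₁).
z = ln(33/5) / ln(1730/3.02) = ln(6.6) / ln(572.8) = 1.8871 / 6.3506 = 0.2971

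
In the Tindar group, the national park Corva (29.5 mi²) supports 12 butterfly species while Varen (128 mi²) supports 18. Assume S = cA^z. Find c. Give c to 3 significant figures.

z = ln(S₂/S₁) / ln(A₂/A₁) = ln(18/12) / ln(128/29.5) = 0.4055 / 1.4676 = 0.2763
c = S₁ / A₁^z = 12 / 29.5^0.2763 = 12 / 2.547 = 4.711

4.71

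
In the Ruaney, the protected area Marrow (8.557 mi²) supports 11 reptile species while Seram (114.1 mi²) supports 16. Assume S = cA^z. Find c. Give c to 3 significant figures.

z = ln(S₂/S₁) / ln(A₂/A₁) = ln(16/11) / ln(114.1/8.557) = 0.3747 / 2.5903 = 0.1447
c = S₁ / A₁^z = 11 / 8.557^0.1447 = 11 / 1.364 = 8.064

8.06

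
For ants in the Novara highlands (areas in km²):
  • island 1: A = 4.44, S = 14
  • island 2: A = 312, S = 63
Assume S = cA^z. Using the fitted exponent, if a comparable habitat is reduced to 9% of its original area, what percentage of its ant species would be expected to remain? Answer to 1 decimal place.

z = ln(63/14) / ln(312/4.44) = 1.5041 / 4.2523 = 0.3537
S_new/S_old = (A_new/A_old)^z = 0.09^0.3537 = exp(0.3537 × -2.4079) = 0.4267

42.7%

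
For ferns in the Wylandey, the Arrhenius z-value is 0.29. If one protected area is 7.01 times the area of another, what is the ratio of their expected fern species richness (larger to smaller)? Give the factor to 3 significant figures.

1.76

S₂/S₁ = (A₂/A₁)^z = 7.01^0.29
ln(S₂/S₁) = 0.29 × ln 7.01 = 0.29 × 1.9473 = 0.5647
S₂/S₁ = e^0.5647 ≈ 1.759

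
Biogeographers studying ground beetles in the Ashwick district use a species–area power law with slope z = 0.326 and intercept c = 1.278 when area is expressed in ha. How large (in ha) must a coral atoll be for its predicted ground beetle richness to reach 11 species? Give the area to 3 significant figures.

737 ha

11 = 1.278 × A^0.326  ⇒  A^0.326 = 11/1.278 = 8.607
ln A = ln(8.607) / 0.326 = 2.1526 / 0.326 = 6.6031
A = e^6.6031 ≈ 737.4 ha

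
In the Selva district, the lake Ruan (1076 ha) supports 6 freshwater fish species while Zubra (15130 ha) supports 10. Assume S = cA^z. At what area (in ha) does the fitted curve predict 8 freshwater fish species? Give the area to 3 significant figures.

z = ln(10/6) / ln(15130/1076) = 0.5108 / 2.6434 = 0.1932
c = 6 / 1076^0.1932 = 6 / 3.854 = 1.557
A = (8/1.557)^(1/0.1932) ⇒ ln A = ln(5.138)/0.1932 = 8.4697
A = e^8.4697 ≈ 4768 ha

4770 ha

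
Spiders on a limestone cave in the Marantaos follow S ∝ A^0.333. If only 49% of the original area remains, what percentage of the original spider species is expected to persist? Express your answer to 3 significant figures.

S_new/S_old = (A_new/A_old)^z = 0.49^0.333
= exp(0.333 × ln 0.49) = exp(0.333 × -0.7133) = exp(-0.2375) ≈ 0.7886

78.9%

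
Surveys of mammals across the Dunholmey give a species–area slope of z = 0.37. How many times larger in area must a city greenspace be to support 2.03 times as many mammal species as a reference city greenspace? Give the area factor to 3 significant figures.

6.78

(A₂/A₁)^0.37 = 2.03, so A₂/A₁ = 2.03^(1/0.37) = 2.03^2.703
ln(A₂/A₁) = ln 2.03 / 0.37 = 0.7080 / 0.37 = 1.9136
A₂/A₁ = e^1.9136 ≈ 6.778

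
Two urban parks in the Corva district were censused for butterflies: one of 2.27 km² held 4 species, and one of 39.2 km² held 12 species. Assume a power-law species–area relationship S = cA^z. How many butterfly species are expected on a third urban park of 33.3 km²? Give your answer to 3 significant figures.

z = ln(12/4) / ln(39.2/2.27) = 1.0986 / 2.8489 = 0.3856
c = 4 / 2.27^0.3856 = 4 / 1.372 = 2.916
S₃ = 2.916 × 33.3^0.3856 = 2.916 × 3.865 ≈ 11.27

11.3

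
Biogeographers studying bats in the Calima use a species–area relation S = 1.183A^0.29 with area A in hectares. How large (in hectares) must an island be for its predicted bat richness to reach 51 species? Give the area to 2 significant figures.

430000 hectares

51 = 1.183 × A^0.29  ⇒  A^0.29 = 51/1.183 = 43.11
ln A = ln(43.11) / 0.29 = 3.7638 / 0.29 = 12.9785
A = e^12.9785 ≈ 433014 hectares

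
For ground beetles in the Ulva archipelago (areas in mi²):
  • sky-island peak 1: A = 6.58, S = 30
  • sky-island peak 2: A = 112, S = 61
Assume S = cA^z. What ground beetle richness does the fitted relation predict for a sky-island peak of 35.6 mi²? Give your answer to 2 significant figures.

z = ln(61/30) / ln(112/6.58) = 0.7097 / 2.8345 = 0.2504
c = 30 / 6.58^0.2504 = 30 / 1.603 = 18.72
S₃ = 18.72 × 35.6^0.2504 = 18.72 × 2.446 ≈ 45.78

46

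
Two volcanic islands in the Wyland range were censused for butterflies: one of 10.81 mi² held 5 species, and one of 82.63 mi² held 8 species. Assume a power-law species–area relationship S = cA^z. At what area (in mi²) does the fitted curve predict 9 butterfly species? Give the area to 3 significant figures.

138 mi²

z = ln(8/5) / ln(82.63/10.81) = 0.4700 / 2.0339 = 0.2311
c = 5 / 10.81^0.2311 = 5 / 1.733 = 2.884
A = (9/2.884)^(1/0.2311) ⇒ ln A = ln(3.12)/0.2311 = 4.9241
A = e^4.9241 ≈ 137.6 mi²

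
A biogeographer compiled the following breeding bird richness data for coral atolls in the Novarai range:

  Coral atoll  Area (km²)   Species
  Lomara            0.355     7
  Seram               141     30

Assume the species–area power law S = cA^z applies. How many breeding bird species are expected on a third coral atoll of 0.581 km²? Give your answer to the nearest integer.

z = ln(30/7) / ln(141/0.355) = 1.4553 / 5.9844 = 0.2432
c = 7 / 0.355^0.2432 = 7 / 0.7774 = 9.005
S₃ = 9.005 × 0.581^0.2432 = 9.005 × 0.8763 ≈ 7.891

8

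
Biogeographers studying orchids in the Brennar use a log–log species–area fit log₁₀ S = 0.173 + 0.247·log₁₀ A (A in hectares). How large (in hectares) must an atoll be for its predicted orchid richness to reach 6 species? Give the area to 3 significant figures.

6 = 1.489 × A^0.247  ⇒  A^0.247 = 6/1.489 = 4.029
ln A = ln(4.029) / 0.247 = 1.3934 / 0.247 = 5.6413
A = e^5.6413 ≈ 281.8 hectares

282 hectares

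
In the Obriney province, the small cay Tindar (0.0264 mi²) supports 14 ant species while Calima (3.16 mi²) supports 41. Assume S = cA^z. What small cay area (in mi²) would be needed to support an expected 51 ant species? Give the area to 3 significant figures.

8.35 mi²

z = ln(41/14) / ln(3.16/0.0264) = 1.0745 / 4.7850 = 0.2246
c = 14 / 0.0264^0.2246 = 14 / 0.4421 = 31.66
A = (51/31.66)^(1/0.2246) ⇒ ln A = ln(1.611)/0.2246 = 2.1225
A = e^2.1225 ≈ 8.352 mi²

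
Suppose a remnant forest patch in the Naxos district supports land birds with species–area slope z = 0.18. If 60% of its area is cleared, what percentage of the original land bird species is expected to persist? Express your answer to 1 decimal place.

84.8%

S_new/S_old = (A_new/A_old)^z = 0.4^0.18
= exp(0.18 × ln 0.4) = exp(0.18 × -0.9163) = exp(-0.1649) ≈ 0.848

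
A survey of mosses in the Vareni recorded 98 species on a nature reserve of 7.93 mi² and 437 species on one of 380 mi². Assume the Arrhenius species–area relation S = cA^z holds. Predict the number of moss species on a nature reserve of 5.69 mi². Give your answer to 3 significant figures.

z = ln(437/98) / ln(380/7.93) = 1.4950 / 3.8695 = 0.3863
c = 98 / 7.93^0.3863 = 98 / 2.226 = 44.03
S₃ = 44.03 × 5.69^0.3863 = 44.03 × 1.958 ≈ 86.2

86.2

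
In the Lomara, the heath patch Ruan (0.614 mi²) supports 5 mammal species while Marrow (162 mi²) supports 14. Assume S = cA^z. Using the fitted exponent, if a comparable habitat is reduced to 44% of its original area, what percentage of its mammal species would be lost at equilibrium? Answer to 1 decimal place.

14.1%

z = ln(14/5) / ln(162/0.614) = 1.0296 / 5.5754 = 0.1847
S_new/S_old = (A_new/A_old)^z = 0.44^0.1847 = exp(0.1847 × -0.8210) = 0.8593
Fraction lost = 1 − 0.8593 = 0.1407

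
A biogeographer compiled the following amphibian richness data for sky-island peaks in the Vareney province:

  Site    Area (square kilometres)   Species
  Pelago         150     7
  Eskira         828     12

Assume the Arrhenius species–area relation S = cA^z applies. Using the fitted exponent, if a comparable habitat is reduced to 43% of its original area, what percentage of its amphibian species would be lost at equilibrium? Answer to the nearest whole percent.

23%

z = ln(12/7) / ln(828/150) = 0.5390 / 1.7084 = 0.3155
S_new/S_old = (A_new/A_old)^z = 0.43^0.3155 = exp(0.3155 × -0.8440) = 0.7662
Fraction lost = 1 − 0.7662 = 0.2338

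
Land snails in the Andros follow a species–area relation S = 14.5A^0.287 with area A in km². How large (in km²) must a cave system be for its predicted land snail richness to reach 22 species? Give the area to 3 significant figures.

4.27 km²

22 = 14.5 × A^0.287  ⇒  A^0.287 = 22/14.5 = 1.517
ln A = ln(1.517) / 0.287 = 0.4169 / 0.287 = 1.4526
A = e^1.4526 ≈ 4.274 km²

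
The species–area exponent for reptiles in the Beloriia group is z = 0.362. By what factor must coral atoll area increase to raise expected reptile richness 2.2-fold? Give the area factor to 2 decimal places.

8.83

(A₂/A₁)^0.362 = 2.2, so A₂/A₁ = 2.2^(1/0.362) = 2.2^2.762
ln(A₂/A₁) = ln 2.2 / 0.362 = 0.7885 / 0.362 = 2.1781
A₂/A₁ = e^2.1781 ≈ 8.829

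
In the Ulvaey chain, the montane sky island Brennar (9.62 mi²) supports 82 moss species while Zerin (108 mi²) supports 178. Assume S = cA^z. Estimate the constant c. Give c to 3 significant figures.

39.7

z = ln(S₂/S₁) / ln(A₂/A₁) = ln(178/82) / ln(108/9.62) = 0.7751 / 2.4183 = 0.3205
c = S₁ / A₁^z = 82 / 9.62^0.3205 = 82 / 2.066 = 39.69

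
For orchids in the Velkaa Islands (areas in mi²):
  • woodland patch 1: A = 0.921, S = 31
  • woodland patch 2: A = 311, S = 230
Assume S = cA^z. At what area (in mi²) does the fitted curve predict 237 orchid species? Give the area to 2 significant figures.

z = ln(230/31) / ln(311/0.921) = 2.0041 / 5.8221 = 0.3442
c = 31 / 0.921^0.3442 = 31 / 0.9721 = 31.89
A = (237/31.89)^(1/0.3442) ⇒ ln A = ln(7.432)/0.3442 = 5.8269
A = e^5.8269 ≈ 339.3 mi²

340 mi²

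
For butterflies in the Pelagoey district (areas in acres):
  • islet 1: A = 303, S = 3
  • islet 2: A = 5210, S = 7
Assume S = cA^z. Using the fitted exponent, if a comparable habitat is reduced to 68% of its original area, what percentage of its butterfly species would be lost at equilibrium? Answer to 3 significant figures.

z = ln(7/3) / ln(5210/303) = 0.8473 / 2.8446 = 0.2979
S_new/S_old = (A_new/A_old)^z = 0.68^0.2979 = exp(0.2979 × -0.3857) = 0.8915
Fraction lost = 1 − 0.8915 = 0.1085

10.9%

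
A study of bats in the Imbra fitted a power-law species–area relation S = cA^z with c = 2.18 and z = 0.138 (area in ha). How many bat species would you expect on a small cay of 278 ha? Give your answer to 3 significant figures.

S = 2.18 × 278^0.138 = 2.18 × 2.174 ≈ 4.74

4.74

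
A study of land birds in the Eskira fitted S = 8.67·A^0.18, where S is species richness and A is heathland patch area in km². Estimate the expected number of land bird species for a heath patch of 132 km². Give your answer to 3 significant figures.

20.9

S = 8.67 × 132^0.18 = 8.67 × 2.408 ≈ 20.88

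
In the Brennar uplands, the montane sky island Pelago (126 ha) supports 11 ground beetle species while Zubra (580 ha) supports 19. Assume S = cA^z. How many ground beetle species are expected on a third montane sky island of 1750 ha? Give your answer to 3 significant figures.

z = ln(19/11) / ln(580/126) = 0.5465 / 1.5267 = 0.3580
c = 11 / 126^0.3580 = 11 / 5.648 = 1.948
S₃ = 1.948 × 1750^0.3580 = 1.948 × 14.49 ≈ 28.21

28.2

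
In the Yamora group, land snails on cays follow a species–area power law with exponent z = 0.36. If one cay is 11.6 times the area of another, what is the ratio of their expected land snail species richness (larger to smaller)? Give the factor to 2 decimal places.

S₂/S₁ = (A₂/A₁)^z = 11.6^0.36
ln(S₂/S₁) = 0.36 × ln 11.6 = 0.36 × 2.4510 = 0.8824
S₂/S₁ = e^0.8824 ≈ 2.417

2.42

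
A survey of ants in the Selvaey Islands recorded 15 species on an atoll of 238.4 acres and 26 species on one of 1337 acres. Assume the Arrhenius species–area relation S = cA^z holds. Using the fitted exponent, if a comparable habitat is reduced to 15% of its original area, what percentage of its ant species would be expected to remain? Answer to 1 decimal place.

54.6%

z = ln(26/15) / ln(1337/238.4) = 0.5500 / 1.7242 = 0.3190
S_new/S_old = (A_new/A_old)^z = 0.15^0.3190 = exp(0.3190 × -1.8971) = 0.546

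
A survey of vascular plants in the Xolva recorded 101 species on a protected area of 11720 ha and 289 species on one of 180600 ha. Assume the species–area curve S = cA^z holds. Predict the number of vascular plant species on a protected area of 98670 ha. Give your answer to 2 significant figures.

z = ln(289/101) / ln(180600/11720) = 1.0513 / 2.7350 = 0.3844
c = 101 / 11720^0.3844 = 101 / 36.65 = 2.756
S₃ = 2.756 × 98670^0.3844 = 2.756 × 83.12 ≈ 229.1

230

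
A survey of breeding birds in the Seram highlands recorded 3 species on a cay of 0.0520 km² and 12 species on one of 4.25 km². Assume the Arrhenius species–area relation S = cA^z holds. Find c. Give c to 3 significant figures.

z = ln(S₂/S₁) / ln(A₂/A₁) = ln(12/3) / ln(4.25/0.052) = 1.3863 / 4.4034 = 0.3148
c = S₁ / A₁^z = 3 / 0.052^0.3148 = 3 / 0.3942 = 7.609

7.61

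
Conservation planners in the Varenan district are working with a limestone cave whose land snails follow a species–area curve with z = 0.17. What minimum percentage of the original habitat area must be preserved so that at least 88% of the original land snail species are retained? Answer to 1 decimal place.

47.1%

Need (A_new/A_old)^0.17 = 0.88, so A_new/A_old = 0.88^(1/0.17) = 0.88^5.882
ln(A_new/A_old) = ln 0.88 / 0.17 = -0.1278 / 0.17 = -0.7520
A_new/A_old = e^-0.7520 ≈ 0.4714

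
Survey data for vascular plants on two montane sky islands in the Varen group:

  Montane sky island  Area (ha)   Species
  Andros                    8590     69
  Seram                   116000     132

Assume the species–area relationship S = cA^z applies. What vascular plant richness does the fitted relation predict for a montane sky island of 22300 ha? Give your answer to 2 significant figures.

z = ln(132/69) / ln(116000/8590) = 0.6487 / 2.6030 = 0.2492
c = 69 / 8590^0.2492 = 69 / 9.559 = 7.219
S₃ = 7.219 × 22300^0.2492 = 7.219 × 12.12 ≈ 87.52

88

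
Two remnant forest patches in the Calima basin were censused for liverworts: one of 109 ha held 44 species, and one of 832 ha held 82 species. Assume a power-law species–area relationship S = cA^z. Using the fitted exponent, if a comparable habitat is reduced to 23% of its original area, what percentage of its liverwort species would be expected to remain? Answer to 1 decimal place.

63.8%

z = ln(82/44) / ln(832/109) = 0.6225 / 2.0325 = 0.3063
S_new/S_old = (A_new/A_old)^z = 0.23^0.3063 = exp(0.3063 × -1.4697) = 0.6375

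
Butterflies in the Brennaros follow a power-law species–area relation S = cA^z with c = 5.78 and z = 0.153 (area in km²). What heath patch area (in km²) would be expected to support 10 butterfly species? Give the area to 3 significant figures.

36.0 km²

10 = 5.78 × A^0.153  ⇒  A^0.153 = 10/5.78 = 1.73
ln A = ln(1.73) / 0.153 = 0.5482 / 0.153 = 3.5829
A = e^3.5829 ≈ 35.98 km²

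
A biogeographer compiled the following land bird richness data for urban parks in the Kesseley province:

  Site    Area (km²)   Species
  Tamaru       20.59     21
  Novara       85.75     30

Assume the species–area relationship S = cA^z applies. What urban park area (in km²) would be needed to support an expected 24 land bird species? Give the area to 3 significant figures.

z = ln(30/21) / ln(85.75/20.59) = 0.3567 / 1.4266 = 0.2500
c = 21 / 20.59^0.2500 = 21 / 2.13 = 9.858
A = (24/9.858)^(1/0.2500) ⇒ ln A = ln(2.435)/0.2500 = 3.5589
A = e^3.5589 ≈ 35.12 km²

35.1 km²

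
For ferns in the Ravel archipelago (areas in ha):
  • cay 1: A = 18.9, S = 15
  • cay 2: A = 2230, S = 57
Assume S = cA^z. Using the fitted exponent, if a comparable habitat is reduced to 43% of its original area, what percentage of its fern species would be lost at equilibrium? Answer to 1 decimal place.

z = ln(57/15) / ln(2230/18.9) = 1.3350 / 4.7706 = 0.2798
S_new/S_old = (A_new/A_old)^z = 0.43^0.2798 = exp(0.2798 × -0.8440) = 0.7896
Fraction lost = 1 − 0.7896 = 0.2104

21.0%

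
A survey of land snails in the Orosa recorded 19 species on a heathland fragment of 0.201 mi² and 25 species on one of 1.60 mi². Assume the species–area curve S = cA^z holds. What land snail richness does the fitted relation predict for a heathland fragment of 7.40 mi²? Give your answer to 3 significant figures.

z = ln(25/19) / ln(1.6/0.201) = 0.2744 / 2.0745 = 0.1323
c = 19 / 0.201^0.1323 = 19 / 0.8088 = 23.49
S₃ = 23.49 × 7.4^0.1323 = 23.49 × 1.303 ≈ 30.61

30.6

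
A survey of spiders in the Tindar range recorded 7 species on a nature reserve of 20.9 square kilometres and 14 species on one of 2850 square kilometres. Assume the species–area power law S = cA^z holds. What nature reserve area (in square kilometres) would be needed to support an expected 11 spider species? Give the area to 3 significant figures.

515 square kilometres

z = ln(14/7) / ln(2850/20.9) = 0.6931 / 4.9153 = 0.1410
c = 7 / 20.9^0.1410 = 7 / 1.535 = 4.56
A = (11/4.56)^(1/0.1410) ⇒ ln A = ln(2.412)/0.1410 = 6.2449
A = e^6.2449 ≈ 515.4 square kilometres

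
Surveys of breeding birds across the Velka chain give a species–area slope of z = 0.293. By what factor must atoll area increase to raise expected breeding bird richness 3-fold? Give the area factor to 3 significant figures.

42.5

(A₂/A₁)^0.293 = 3, so A₂/A₁ = 3^(1/0.293) = 3^3.413
ln(A₂/A₁) = ln 3 / 0.293 = 1.0986 / 0.293 = 3.7495
A₂/A₁ = e^3.7495 ≈ 42.5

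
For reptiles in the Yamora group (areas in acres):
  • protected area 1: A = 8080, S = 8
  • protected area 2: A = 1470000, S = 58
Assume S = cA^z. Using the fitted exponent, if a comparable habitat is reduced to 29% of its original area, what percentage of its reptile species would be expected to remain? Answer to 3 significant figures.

62.4%

z = ln(58/8) / ln(1470000/8080) = 1.9810 / 5.2036 = 0.3807
S_new/S_old = (A_new/A_old)^z = 0.29^0.3807 = exp(0.3807 × -1.2379) = 0.6242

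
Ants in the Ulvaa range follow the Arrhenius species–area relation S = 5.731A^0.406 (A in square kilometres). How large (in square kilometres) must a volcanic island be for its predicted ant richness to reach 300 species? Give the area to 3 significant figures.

17100 square kilometres

300 = 5.731 × A^0.406  ⇒  A^0.406 = 300/5.731 = 52.35
ln A = ln(52.35) / 0.406 = 3.9579 / 0.406 = 9.7485
A = e^9.7485 ≈ 17129 square kilometres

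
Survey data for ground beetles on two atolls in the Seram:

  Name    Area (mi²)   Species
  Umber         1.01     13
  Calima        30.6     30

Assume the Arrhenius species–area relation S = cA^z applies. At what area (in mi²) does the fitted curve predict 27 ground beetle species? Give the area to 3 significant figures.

z = ln(30/13) / ln(30.6/1.01) = 0.8362 / 3.4110 = 0.2452
c = 13 / 1.01^0.2452 = 13 / 1.002 = 12.97
A = (27/12.97)^(1/0.2452) ⇒ ln A = ln(2.082)/0.2452 = 2.9912
A = e^2.9912 ≈ 19.91 mi²

19.9 mi²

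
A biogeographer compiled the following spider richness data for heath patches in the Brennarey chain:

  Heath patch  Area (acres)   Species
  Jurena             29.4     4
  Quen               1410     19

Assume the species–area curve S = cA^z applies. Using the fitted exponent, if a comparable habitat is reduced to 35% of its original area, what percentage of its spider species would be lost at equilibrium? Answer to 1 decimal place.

34.5%

z = ln(19/4) / ln(1410/29.4) = 1.5581 / 3.8704 = 0.4026
S_new/S_old = (A_new/A_old)^z = 0.35^0.4026 = exp(0.4026 × -1.0498) = 0.6553
Fraction lost = 1 − 0.6553 = 0.3447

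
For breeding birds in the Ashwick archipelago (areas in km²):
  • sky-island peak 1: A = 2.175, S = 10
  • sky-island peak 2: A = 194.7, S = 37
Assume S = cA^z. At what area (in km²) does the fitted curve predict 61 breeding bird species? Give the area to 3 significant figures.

1080 km²

z = ln(37/10) / ln(194.7/2.175) = 1.3083 / 4.4944 = 0.2911
c = 10 / 2.175^0.2911 = 10 / 1.254 = 7.976
A = (61/7.976)^(1/0.2911) ⇒ ln A = ln(7.648)/0.2911 = 6.9889
A = e^6.9889 ≈ 1085 km²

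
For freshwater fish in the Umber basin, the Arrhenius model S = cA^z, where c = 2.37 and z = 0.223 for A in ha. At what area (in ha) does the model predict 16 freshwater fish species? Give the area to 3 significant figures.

5240 ha

16 = 2.37 × A^0.223  ⇒  A^0.223 = 16/2.37 = 6.751
ln A = ln(6.751) / 0.223 = 1.9097 / 0.223 = 8.5637
A = e^8.5637 ≈ 5238 ha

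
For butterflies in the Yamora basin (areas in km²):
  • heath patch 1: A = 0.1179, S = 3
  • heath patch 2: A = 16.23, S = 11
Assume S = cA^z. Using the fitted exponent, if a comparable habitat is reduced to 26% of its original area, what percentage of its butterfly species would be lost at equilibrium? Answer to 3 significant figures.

z = ln(11/3) / ln(16.23/0.1179) = 1.2993 / 4.9248 = 0.2638
S_new/S_old = (A_new/A_old)^z = 0.26^0.2638 = exp(0.2638 × -1.3471) = 0.7009
Fraction lost = 1 − 0.7009 = 0.2991

29.9%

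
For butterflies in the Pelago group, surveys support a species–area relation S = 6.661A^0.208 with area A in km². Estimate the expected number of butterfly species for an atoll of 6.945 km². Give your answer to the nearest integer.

10

S = 6.661 × 6.945^0.208
ln S = ln 6.661 + 0.208 × ln 6.945 = 1.8963 + 0.208 × 1.9380 = 2.2994
S = e^2.2994 ≈ 9.968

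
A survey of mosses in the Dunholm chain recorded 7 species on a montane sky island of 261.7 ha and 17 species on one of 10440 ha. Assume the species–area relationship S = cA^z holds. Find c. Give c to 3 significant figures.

1.83

z = ln(S₂/S₁) / ln(A₂/A₁) = ln(17/7) / ln(10440/261.7) = 0.8873 / 3.6862 = 0.2407
c = S₁ / A₁^z = 7 / 261.7^0.2407 = 7 / 3.819 = 1.833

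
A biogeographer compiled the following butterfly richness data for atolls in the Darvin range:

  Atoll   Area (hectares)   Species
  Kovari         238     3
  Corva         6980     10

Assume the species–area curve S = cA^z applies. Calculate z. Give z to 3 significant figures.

0.356

Taking logs: ln S = ln c + z ln A, so z = (ln S₂ − ln S₁)/(ln A₂ − ln A₁).
z = ln(10/3) / ln(6980/238) = ln(3.333) / ln(29.33) = 1.2040 / 3.3785 = 0.3564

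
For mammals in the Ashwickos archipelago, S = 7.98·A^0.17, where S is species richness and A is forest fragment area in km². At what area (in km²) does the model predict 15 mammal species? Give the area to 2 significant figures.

41 km²

15 = 7.98 × A^0.17  ⇒  A^0.17 = 15/7.98 = 1.88
ln A = ln(1.88) / 0.17 = 0.6311 / 0.17 = 3.7124
A = e^3.7124 ≈ 40.95 km²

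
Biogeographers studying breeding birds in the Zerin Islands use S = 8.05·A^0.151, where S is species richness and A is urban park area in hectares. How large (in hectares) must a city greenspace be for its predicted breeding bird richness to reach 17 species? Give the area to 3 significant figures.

141 hectares

17 = 8.05 × A^0.151  ⇒  A^0.151 = 17/8.05 = 2.112
ln A = ln(2.112) / 0.151 = 0.7475 / 0.151 = 4.9506
A = e^4.9506 ≈ 141.3 hectares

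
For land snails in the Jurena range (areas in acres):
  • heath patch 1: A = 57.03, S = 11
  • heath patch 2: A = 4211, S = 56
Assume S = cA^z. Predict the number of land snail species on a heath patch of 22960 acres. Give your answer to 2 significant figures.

110

z = ln(56/11) / ln(4211/57.03) = 1.6275 / 4.3019 = 0.3783
c = 11 / 57.03^0.3783 = 11 / 4.617 = 2.383
S₃ = 2.383 × 22960^0.3783 = 2.383 × 44.65 ≈ 106.4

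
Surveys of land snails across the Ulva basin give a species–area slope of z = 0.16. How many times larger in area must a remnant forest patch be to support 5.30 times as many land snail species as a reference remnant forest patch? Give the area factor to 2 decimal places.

33629.79

(A₂/A₁)^0.16 = 5.3, so A₂/A₁ = 5.3^(1/0.16) = 5.3^6.25
ln(A₂/A₁) = ln 5.3 / 0.16 = 1.6677 / 0.16 = 10.4232
A₂/A₁ = e^10.4232 ≈ 33630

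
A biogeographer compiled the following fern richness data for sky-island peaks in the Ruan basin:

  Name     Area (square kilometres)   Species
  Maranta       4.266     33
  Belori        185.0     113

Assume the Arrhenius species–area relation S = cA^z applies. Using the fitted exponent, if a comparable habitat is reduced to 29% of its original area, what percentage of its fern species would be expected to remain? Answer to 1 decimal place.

z = ln(113/33) / ln(185/4.266) = 1.2309 / 3.7697 = 0.3265
S_new/S_old = (A_new/A_old)^z = 0.29^0.3265 = exp(0.3265 × -1.2379) = 0.6675

66.8%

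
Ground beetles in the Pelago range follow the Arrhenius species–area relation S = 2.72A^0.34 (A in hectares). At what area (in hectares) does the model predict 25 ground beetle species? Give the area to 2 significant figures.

25 = 2.72 × A^0.34  ⇒  A^0.34 = 25/2.72 = 9.191
ln A = ln(9.191) / 0.34 = 2.2182 / 0.34 = 6.5242
A = e^6.5242 ≈ 681.5 hectares

680 hectares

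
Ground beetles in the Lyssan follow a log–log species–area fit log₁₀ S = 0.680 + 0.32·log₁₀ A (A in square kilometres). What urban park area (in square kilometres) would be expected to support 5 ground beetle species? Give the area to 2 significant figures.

5 = 4.786 × A^0.32  ⇒  A^0.32 = 5/4.786 = 1.045
ln A = ln(1.045) / 0.32 = 0.0437 / 0.32 = 0.1365
A = e^0.1365 ≈ 1.146 square kilometres

1.1 square kilometres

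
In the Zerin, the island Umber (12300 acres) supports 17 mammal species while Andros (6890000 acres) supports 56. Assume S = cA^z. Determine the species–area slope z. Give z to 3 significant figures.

0.188

Taking logs: ln S = ln c + z ln A, so z = (ln S₂ − ln S₁)/(ln A₂ − ln A₁).
z = ln(56/17) / ln(6890000/12300) = ln(3.294) / ln(560.2) = 1.1921 / 6.3282 = 0.1884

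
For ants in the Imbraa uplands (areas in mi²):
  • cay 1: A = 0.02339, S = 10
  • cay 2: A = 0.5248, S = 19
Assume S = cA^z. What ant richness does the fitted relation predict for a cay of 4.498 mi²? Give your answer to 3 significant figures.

29.6

z = ln(19/10) / ln(0.5248/0.02339) = 0.6419 / 3.1107 = 0.2063
c = 10 / 0.02339^0.2063 = 10 / 0.4608 = 21.7
S₃ = 21.7 × 4.498^0.2063 = 21.7 × 1.364 ≈ 29.6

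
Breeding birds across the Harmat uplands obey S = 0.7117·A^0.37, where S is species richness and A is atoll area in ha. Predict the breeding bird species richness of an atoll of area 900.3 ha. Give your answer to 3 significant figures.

8.82

S = 0.7117 × 900.3^0.37
ln S = ln 0.7117 + 0.37 × ln 900.3 = -0.3401 + 0.37 × 6.8027 = 2.1769
S = e^2.1769 ≈ 8.819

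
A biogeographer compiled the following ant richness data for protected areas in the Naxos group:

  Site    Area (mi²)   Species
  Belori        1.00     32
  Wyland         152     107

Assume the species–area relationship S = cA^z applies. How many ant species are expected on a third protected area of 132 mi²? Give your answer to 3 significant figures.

103

z = ln(107/32) / ln(152/1) = 1.2071 / 5.0239 = 0.2403
c = 32 / 1^0.2403 = 32 / 1 = 32
S₃ = 32 × 132^0.2403 = 32 × 3.232 ≈ 103.4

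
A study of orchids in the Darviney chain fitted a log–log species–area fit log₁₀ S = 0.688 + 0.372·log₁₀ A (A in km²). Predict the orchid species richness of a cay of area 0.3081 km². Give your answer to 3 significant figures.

3.15

S = 4.875 × 0.3081^0.372
ln S = ln 4.875 + 0.372 × ln 0.3081 = 1.5842 + 0.372 × -1.1773 = 1.1462
S = e^1.1462 ≈ 3.146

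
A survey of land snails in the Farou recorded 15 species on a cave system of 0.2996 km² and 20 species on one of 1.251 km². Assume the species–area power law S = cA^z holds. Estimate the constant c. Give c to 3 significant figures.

z = ln(S₂/S₁) / ln(A₂/A₁) = ln(20/15) / ln(1.251/0.2996) = 0.2877 / 1.4293 = 0.2013
c = S₁ / A₁^z = 15 / 0.2996^0.2013 = 15 / 0.7846 = 19.12

19.1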